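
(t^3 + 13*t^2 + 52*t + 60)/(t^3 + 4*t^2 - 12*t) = (t^2 + 7*t + 10)/(t*(t - 2))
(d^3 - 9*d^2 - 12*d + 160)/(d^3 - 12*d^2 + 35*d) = (d^2 - 4*d - 32)/(d*(d - 7))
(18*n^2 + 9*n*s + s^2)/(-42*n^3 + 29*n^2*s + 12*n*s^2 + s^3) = (3*n + s)/(-7*n^2 + 6*n*s + s^2)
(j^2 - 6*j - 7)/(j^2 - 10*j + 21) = (j + 1)/(j - 3)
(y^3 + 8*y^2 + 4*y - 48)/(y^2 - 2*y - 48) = (y^2 + 2*y - 8)/(y - 8)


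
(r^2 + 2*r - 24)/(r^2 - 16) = (r + 6)/(r + 4)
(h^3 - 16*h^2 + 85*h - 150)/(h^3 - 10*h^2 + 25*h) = (h - 6)/h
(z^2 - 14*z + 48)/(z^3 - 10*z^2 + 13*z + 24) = (z - 6)/(z^2 - 2*z - 3)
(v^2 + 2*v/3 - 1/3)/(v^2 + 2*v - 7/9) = 3*(v + 1)/(3*v + 7)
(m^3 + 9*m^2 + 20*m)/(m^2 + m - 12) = m*(m + 5)/(m - 3)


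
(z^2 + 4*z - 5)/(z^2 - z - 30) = (z - 1)/(z - 6)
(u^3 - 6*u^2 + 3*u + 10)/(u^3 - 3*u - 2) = (u - 5)/(u + 1)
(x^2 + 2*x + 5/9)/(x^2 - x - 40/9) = (3*x + 1)/(3*x - 8)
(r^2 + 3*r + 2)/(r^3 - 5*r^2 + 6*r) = (r^2 + 3*r + 2)/(r*(r^2 - 5*r + 6))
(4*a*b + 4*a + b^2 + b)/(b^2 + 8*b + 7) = (4*a + b)/(b + 7)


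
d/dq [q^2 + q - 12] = 2*q + 1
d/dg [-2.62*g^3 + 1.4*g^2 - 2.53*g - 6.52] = -7.86*g^2 + 2.8*g - 2.53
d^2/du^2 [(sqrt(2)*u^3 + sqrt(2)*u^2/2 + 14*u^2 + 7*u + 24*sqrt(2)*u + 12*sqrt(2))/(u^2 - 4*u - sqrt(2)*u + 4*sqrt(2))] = 4*(36*u^3 + 29*sqrt(2)*u^3 - 78*sqrt(2)*u^2 - 54*u^2 - 324*u - 66*sqrt(2)*u + 268*sqrt(2) + 684)/(u^6 - 12*u^5 - 3*sqrt(2)*u^5 + 36*sqrt(2)*u^4 + 54*u^4 - 146*sqrt(2)*u^3 - 136*u^3 + 288*u^2 + 216*sqrt(2)*u^2 - 384*u - 96*sqrt(2)*u + 128*sqrt(2))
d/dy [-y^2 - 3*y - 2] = -2*y - 3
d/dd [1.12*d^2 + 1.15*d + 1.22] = 2.24*d + 1.15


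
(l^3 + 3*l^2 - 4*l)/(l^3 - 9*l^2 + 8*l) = (l + 4)/(l - 8)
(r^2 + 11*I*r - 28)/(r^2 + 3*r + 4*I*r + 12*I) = (r + 7*I)/(r + 3)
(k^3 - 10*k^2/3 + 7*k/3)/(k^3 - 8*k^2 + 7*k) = (k - 7/3)/(k - 7)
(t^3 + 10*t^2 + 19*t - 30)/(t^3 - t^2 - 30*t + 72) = (t^2 + 4*t - 5)/(t^2 - 7*t + 12)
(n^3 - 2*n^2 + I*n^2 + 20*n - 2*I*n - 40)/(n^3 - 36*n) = (n^3 + n^2*(-2 + I) + 2*n*(10 - I) - 40)/(n*(n^2 - 36))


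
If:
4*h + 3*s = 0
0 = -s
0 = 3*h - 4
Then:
No Solution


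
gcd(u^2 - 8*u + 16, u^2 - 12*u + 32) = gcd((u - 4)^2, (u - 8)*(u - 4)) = u - 4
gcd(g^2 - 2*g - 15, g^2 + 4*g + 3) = g + 3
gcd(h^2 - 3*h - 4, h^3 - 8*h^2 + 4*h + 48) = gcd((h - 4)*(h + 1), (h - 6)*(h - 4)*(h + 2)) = h - 4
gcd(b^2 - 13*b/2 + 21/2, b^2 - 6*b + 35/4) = b - 7/2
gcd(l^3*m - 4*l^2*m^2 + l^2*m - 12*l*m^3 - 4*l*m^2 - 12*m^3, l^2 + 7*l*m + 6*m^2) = 1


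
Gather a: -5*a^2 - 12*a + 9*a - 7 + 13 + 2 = -5*a^2 - 3*a + 8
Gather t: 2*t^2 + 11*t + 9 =2*t^2 + 11*t + 9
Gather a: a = a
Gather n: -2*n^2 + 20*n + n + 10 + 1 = -2*n^2 + 21*n + 11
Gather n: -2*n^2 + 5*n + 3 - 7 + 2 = -2*n^2 + 5*n - 2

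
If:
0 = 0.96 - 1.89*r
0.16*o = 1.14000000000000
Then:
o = 7.12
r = 0.51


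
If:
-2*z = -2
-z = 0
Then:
No Solution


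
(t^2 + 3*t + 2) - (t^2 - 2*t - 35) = 5*t + 37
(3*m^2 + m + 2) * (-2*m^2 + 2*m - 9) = -6*m^4 + 4*m^3 - 29*m^2 - 5*m - 18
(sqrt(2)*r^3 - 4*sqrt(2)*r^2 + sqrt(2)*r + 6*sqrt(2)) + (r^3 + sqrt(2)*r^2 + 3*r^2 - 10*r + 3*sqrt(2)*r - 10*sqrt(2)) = r^3 + sqrt(2)*r^3 - 3*sqrt(2)*r^2 + 3*r^2 - 10*r + 4*sqrt(2)*r - 4*sqrt(2)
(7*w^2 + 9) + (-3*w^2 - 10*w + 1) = 4*w^2 - 10*w + 10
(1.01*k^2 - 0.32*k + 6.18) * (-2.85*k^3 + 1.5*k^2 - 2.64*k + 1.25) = -2.8785*k^5 + 2.427*k^4 - 20.7594*k^3 + 11.3773*k^2 - 16.7152*k + 7.725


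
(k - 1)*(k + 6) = k^2 + 5*k - 6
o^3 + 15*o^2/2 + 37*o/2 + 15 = (o + 2)*(o + 5/2)*(o + 3)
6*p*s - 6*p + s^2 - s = (6*p + s)*(s - 1)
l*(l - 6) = l^2 - 6*l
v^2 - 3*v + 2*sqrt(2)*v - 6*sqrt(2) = (v - 3)*(v + 2*sqrt(2))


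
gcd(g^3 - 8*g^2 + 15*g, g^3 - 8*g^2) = g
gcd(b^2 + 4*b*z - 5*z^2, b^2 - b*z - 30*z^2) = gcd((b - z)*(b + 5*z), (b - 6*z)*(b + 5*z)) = b + 5*z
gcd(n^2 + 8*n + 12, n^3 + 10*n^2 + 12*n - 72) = n + 6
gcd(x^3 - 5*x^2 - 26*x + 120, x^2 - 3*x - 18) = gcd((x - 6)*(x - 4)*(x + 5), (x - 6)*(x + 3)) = x - 6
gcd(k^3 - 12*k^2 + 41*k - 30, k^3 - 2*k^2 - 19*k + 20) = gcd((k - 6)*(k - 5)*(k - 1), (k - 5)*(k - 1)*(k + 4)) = k^2 - 6*k + 5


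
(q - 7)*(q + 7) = q^2 - 49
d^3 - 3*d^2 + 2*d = d*(d - 2)*(d - 1)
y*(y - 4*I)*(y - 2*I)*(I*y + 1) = I*y^4 + 7*y^3 - 14*I*y^2 - 8*y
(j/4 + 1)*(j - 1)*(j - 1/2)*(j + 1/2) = j^4/4 + 3*j^3/4 - 17*j^2/16 - 3*j/16 + 1/4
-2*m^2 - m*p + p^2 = (-2*m + p)*(m + p)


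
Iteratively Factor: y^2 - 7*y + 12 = (y - 3)*(y - 4)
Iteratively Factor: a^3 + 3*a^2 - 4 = (a + 2)*(a^2 + a - 2) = (a - 1)*(a + 2)*(a + 2)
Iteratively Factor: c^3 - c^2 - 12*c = (c)*(c^2 - c - 12) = c*(c + 3)*(c - 4)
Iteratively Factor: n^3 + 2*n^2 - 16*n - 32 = (n - 4)*(n^2 + 6*n + 8) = (n - 4)*(n + 2)*(n + 4)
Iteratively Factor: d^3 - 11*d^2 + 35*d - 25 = (d - 1)*(d^2 - 10*d + 25) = (d - 5)*(d - 1)*(d - 5)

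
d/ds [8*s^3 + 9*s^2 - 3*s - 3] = 24*s^2 + 18*s - 3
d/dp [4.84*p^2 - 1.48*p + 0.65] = 9.68*p - 1.48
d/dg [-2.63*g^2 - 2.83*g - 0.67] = -5.26*g - 2.83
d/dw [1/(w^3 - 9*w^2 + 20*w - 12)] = (-3*w^2 + 18*w - 20)/(w^3 - 9*w^2 + 20*w - 12)^2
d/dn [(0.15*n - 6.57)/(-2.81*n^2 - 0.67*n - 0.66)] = (0.4215*n^2 - 36.9234*n - 4.5009)/(7.8961*n^4 + 3.7654*n^3 + 4.1581*n^2 + 0.8844*n + 0.4356)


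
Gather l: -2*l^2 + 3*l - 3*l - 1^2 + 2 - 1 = -2*l^2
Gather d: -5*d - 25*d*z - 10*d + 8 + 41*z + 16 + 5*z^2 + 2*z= d*(-25*z - 15) + 5*z^2 + 43*z + 24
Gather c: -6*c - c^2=-c^2 - 6*c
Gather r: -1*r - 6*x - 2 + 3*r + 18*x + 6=2*r + 12*x + 4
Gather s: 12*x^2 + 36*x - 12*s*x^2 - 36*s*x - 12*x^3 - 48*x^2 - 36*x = s*(-12*x^2 - 36*x) - 12*x^3 - 36*x^2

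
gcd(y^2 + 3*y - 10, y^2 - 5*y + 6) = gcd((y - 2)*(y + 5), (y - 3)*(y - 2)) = y - 2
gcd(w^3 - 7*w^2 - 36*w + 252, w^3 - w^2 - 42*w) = w^2 - w - 42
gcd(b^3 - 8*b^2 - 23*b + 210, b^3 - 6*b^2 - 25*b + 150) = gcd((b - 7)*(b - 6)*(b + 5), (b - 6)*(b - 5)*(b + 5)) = b^2 - b - 30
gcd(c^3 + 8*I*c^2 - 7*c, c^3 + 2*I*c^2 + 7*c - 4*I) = 1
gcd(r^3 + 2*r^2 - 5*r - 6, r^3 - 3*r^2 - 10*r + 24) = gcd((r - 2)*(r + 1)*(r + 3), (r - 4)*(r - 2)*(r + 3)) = r^2 + r - 6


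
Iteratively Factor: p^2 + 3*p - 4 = (p + 4)*(p - 1)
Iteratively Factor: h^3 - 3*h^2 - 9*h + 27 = (h - 3)*(h^2 - 9) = (h - 3)^2*(h + 3)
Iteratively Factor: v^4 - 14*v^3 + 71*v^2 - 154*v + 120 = (v - 2)*(v^3 - 12*v^2 + 47*v - 60) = (v - 3)*(v - 2)*(v^2 - 9*v + 20) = (v - 5)*(v - 3)*(v - 2)*(v - 4)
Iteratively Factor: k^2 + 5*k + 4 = (k + 4)*(k + 1)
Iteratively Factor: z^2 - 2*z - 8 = (z - 4)*(z + 2)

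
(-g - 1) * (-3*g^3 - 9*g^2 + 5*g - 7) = 3*g^4 + 12*g^3 + 4*g^2 + 2*g + 7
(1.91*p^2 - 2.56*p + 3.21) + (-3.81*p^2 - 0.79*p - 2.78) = -1.9*p^2 - 3.35*p + 0.43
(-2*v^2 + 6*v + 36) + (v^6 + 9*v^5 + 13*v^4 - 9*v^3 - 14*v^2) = v^6 + 9*v^5 + 13*v^4 - 9*v^3 - 16*v^2 + 6*v + 36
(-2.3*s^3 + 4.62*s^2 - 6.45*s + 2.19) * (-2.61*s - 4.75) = 6.003*s^4 - 1.1332*s^3 - 5.1105*s^2 + 24.9216*s - 10.4025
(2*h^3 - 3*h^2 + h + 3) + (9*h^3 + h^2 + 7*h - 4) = 11*h^3 - 2*h^2 + 8*h - 1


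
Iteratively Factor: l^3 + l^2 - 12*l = (l - 3)*(l^2 + 4*l) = l*(l - 3)*(l + 4)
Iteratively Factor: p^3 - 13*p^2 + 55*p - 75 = (p - 5)*(p^2 - 8*p + 15) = (p - 5)*(p - 3)*(p - 5)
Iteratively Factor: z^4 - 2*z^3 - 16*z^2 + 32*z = (z + 4)*(z^3 - 6*z^2 + 8*z) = z*(z + 4)*(z^2 - 6*z + 8) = z*(z - 2)*(z + 4)*(z - 4)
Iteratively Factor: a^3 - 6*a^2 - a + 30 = (a - 5)*(a^2 - a - 6) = (a - 5)*(a - 3)*(a + 2)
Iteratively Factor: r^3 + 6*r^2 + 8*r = (r + 4)*(r^2 + 2*r) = r*(r + 4)*(r + 2)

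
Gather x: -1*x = -x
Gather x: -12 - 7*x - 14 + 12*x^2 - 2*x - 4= 12*x^2 - 9*x - 30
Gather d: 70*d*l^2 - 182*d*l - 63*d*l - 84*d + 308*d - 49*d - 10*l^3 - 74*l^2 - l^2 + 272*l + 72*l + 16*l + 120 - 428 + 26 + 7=d*(70*l^2 - 245*l + 175) - 10*l^3 - 75*l^2 + 360*l - 275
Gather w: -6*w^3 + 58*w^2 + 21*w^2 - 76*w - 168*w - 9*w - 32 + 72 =-6*w^3 + 79*w^2 - 253*w + 40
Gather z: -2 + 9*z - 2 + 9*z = 18*z - 4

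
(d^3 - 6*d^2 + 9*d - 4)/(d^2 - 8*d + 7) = (d^2 - 5*d + 4)/(d - 7)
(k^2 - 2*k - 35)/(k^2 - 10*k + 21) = (k + 5)/(k - 3)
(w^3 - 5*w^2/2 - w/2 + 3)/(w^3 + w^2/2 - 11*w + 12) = (w + 1)/(w + 4)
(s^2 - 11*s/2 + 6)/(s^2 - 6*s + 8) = (s - 3/2)/(s - 2)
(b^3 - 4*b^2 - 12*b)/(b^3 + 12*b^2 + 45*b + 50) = b*(b - 6)/(b^2 + 10*b + 25)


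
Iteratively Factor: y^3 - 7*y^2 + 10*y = (y - 5)*(y^2 - 2*y) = y*(y - 5)*(y - 2)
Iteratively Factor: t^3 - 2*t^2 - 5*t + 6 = (t - 3)*(t^2 + t - 2) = (t - 3)*(t - 1)*(t + 2)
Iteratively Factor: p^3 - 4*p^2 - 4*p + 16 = (p - 4)*(p^2 - 4) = (p - 4)*(p + 2)*(p - 2)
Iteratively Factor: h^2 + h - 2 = (h - 1)*(h + 2)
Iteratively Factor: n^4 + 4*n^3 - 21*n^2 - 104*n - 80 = (n + 4)*(n^3 - 21*n - 20) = (n + 4)^2*(n^2 - 4*n - 5) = (n + 1)*(n + 4)^2*(n - 5)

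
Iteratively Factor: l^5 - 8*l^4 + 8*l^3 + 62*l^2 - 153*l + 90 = (l - 2)*(l^4 - 6*l^3 - 4*l^2 + 54*l - 45) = (l - 2)*(l + 3)*(l^3 - 9*l^2 + 23*l - 15) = (l - 2)*(l - 1)*(l + 3)*(l^2 - 8*l + 15) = (l - 3)*(l - 2)*(l - 1)*(l + 3)*(l - 5)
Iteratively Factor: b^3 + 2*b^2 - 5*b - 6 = (b + 1)*(b^2 + b - 6) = (b - 2)*(b + 1)*(b + 3)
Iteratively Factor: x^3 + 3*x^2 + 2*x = (x)*(x^2 + 3*x + 2) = x*(x + 2)*(x + 1)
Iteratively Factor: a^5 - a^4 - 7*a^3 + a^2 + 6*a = (a + 2)*(a^4 - 3*a^3 - a^2 + 3*a) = (a + 1)*(a + 2)*(a^3 - 4*a^2 + 3*a) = (a - 1)*(a + 1)*(a + 2)*(a^2 - 3*a) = (a - 3)*(a - 1)*(a + 1)*(a + 2)*(a)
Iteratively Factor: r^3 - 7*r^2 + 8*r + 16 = (r - 4)*(r^2 - 3*r - 4) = (r - 4)*(r + 1)*(r - 4)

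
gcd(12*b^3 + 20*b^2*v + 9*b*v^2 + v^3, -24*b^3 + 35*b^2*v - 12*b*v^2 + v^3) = 1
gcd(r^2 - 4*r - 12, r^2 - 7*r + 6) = r - 6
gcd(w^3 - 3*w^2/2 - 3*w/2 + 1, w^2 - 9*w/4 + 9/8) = 1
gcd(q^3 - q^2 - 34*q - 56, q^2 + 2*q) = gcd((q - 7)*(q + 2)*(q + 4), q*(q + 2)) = q + 2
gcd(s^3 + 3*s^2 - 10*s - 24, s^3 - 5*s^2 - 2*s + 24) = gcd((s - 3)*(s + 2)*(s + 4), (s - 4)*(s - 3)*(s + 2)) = s^2 - s - 6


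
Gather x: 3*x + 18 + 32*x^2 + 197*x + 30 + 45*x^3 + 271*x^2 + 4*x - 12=45*x^3 + 303*x^2 + 204*x + 36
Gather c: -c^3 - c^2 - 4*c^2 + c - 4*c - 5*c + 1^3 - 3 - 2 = -c^3 - 5*c^2 - 8*c - 4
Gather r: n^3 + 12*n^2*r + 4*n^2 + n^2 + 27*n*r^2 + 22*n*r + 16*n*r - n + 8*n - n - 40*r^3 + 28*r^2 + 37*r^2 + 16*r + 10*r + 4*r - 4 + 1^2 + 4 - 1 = n^3 + 5*n^2 + 6*n - 40*r^3 + r^2*(27*n + 65) + r*(12*n^2 + 38*n + 30)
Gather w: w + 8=w + 8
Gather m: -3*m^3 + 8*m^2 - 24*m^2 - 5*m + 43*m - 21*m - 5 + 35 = -3*m^3 - 16*m^2 + 17*m + 30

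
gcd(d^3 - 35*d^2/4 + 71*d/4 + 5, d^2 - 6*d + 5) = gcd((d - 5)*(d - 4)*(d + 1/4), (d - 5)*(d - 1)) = d - 5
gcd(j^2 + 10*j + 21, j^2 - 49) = j + 7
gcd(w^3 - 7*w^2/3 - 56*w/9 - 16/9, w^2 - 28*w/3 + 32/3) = 1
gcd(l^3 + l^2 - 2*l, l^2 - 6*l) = l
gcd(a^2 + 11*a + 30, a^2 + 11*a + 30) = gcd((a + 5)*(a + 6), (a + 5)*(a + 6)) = a^2 + 11*a + 30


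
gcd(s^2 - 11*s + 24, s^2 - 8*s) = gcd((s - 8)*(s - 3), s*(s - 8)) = s - 8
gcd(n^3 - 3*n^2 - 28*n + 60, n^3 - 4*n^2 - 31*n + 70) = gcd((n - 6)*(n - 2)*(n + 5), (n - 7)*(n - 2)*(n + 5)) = n^2 + 3*n - 10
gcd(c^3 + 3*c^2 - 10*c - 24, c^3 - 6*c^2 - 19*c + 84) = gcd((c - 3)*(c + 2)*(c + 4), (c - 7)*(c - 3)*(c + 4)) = c^2 + c - 12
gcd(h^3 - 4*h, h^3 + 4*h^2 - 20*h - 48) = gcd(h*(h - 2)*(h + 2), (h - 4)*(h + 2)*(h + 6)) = h + 2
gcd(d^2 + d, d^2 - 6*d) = d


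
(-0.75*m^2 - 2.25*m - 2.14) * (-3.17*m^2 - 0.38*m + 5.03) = 2.3775*m^4 + 7.4175*m^3 + 3.8663*m^2 - 10.5043*m - 10.7642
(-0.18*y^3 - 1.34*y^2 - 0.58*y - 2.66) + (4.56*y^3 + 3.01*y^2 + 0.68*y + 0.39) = 4.38*y^3 + 1.67*y^2 + 0.1*y - 2.27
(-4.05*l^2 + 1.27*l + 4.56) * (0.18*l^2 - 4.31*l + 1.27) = -0.729*l^4 + 17.6841*l^3 - 9.7964*l^2 - 18.0407*l + 5.7912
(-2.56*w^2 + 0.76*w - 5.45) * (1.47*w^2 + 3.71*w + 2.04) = -3.7632*w^4 - 8.3804*w^3 - 10.4143*w^2 - 18.6691*w - 11.118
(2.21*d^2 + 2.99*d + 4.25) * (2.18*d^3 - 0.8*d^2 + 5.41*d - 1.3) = 4.8178*d^5 + 4.7502*d^4 + 18.8291*d^3 + 9.9029*d^2 + 19.1055*d - 5.525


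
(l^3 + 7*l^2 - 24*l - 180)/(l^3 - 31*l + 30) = (l + 6)/(l - 1)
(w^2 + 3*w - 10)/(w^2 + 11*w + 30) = (w - 2)/(w + 6)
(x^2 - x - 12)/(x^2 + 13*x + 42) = (x^2 - x - 12)/(x^2 + 13*x + 42)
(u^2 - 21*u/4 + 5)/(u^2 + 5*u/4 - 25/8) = 2*(u - 4)/(2*u + 5)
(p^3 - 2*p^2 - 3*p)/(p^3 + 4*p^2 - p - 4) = p*(p - 3)/(p^2 + 3*p - 4)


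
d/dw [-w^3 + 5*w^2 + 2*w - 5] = -3*w^2 + 10*w + 2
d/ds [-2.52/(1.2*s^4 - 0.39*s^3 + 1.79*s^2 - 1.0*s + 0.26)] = (12.096*s^3 - 2.9484*s^2 + 9.0216*s - 2.52)/(1.2*s^4 - 0.39*s^3 + 1.79*s^2 - 1.0*s + 0.26)^2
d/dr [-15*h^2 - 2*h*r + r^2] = -2*h + 2*r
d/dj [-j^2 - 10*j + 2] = -2*j - 10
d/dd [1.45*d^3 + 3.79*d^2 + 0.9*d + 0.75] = 4.35*d^2 + 7.58*d + 0.9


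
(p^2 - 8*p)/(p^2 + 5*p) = (p - 8)/(p + 5)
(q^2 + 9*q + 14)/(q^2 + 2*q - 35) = (q + 2)/(q - 5)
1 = 1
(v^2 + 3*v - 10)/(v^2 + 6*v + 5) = (v - 2)/(v + 1)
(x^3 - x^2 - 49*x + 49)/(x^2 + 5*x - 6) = (x^2 - 49)/(x + 6)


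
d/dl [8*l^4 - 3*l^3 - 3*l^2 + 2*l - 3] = 32*l^3 - 9*l^2 - 6*l + 2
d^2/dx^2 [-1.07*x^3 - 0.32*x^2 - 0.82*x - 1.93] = -6.42*x - 0.64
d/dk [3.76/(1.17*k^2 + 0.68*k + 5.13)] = (-8.7984*k - 2.5568)/(1.17*k^2 + 0.68*k + 5.13)^2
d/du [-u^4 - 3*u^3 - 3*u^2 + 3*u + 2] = -4*u^3 - 9*u^2 - 6*u + 3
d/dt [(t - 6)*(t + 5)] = 2*t - 1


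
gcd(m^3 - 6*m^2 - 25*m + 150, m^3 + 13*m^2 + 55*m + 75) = m + 5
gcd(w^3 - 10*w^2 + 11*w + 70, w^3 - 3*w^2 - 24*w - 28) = w^2 - 5*w - 14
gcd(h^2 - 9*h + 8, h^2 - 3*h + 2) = h - 1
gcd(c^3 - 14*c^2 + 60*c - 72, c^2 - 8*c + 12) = c^2 - 8*c + 12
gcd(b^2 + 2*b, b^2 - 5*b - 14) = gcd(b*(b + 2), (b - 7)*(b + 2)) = b + 2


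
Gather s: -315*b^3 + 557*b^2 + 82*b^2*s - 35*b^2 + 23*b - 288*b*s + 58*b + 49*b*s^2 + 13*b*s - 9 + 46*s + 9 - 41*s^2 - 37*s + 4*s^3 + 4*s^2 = -315*b^3 + 522*b^2 + 81*b + 4*s^3 + s^2*(49*b - 37) + s*(82*b^2 - 275*b + 9)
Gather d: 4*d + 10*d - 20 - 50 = 14*d - 70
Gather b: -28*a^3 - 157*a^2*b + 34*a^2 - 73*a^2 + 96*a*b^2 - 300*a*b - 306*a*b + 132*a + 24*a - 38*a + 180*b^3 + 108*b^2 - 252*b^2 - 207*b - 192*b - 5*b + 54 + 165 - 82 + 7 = -28*a^3 - 39*a^2 + 118*a + 180*b^3 + b^2*(96*a - 144) + b*(-157*a^2 - 606*a - 404) + 144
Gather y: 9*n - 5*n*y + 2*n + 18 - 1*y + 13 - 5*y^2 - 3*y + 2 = 11*n - 5*y^2 + y*(-5*n - 4) + 33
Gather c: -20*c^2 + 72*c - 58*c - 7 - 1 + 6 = -20*c^2 + 14*c - 2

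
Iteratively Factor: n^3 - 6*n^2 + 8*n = (n)*(n^2 - 6*n + 8) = n*(n - 4)*(n - 2)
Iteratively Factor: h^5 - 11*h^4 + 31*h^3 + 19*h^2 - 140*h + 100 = (h - 1)*(h^4 - 10*h^3 + 21*h^2 + 40*h - 100) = (h - 5)*(h - 1)*(h^3 - 5*h^2 - 4*h + 20) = (h - 5)^2*(h - 1)*(h^2 - 4) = (h - 5)^2*(h - 1)*(h + 2)*(h - 2)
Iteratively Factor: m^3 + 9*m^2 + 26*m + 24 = (m + 2)*(m^2 + 7*m + 12) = (m + 2)*(m + 3)*(m + 4)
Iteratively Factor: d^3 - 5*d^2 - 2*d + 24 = (d - 3)*(d^2 - 2*d - 8) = (d - 3)*(d + 2)*(d - 4)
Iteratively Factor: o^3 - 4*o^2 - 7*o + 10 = (o - 1)*(o^2 - 3*o - 10) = (o - 5)*(o - 1)*(o + 2)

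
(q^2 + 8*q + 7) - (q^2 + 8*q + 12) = -5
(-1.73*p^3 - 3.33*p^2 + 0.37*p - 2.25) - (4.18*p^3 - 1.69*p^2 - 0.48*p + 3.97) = -5.91*p^3 - 1.64*p^2 + 0.85*p - 6.22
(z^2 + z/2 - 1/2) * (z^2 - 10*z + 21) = z^4 - 19*z^3/2 + 31*z^2/2 + 31*z/2 - 21/2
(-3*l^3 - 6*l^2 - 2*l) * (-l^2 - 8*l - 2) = 3*l^5 + 30*l^4 + 56*l^3 + 28*l^2 + 4*l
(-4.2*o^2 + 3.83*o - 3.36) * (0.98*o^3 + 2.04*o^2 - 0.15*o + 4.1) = -4.116*o^5 - 4.8146*o^4 + 5.1504*o^3 - 24.6489*o^2 + 16.207*o - 13.776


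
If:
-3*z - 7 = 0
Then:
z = -7/3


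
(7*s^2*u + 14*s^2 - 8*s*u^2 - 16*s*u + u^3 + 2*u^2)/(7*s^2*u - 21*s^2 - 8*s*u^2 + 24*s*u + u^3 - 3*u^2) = (u + 2)/(u - 3)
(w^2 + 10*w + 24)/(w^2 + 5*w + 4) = (w + 6)/(w + 1)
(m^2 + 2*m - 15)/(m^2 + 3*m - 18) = (m + 5)/(m + 6)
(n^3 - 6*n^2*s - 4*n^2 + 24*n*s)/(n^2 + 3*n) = (n^2 - 6*n*s - 4*n + 24*s)/(n + 3)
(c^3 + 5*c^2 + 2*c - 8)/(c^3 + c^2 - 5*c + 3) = (c^2 + 6*c + 8)/(c^2 + 2*c - 3)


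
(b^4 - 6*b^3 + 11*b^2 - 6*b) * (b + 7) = b^5 + b^4 - 31*b^3 + 71*b^2 - 42*b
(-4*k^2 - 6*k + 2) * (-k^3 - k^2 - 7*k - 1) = 4*k^5 + 10*k^4 + 32*k^3 + 44*k^2 - 8*k - 2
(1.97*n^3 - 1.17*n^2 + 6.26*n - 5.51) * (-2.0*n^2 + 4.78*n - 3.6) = -3.94*n^5 + 11.7566*n^4 - 25.2046*n^3 + 45.1548*n^2 - 48.8738*n + 19.836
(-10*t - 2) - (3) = -10*t - 5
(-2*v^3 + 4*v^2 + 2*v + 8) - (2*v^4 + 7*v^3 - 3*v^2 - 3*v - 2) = -2*v^4 - 9*v^3 + 7*v^2 + 5*v + 10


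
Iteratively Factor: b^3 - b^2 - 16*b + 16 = (b - 4)*(b^2 + 3*b - 4) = (b - 4)*(b - 1)*(b + 4)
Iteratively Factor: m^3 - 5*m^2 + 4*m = (m)*(m^2 - 5*m + 4) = m*(m - 1)*(m - 4)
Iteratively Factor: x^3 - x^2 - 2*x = (x - 2)*(x^2 + x) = (x - 2)*(x + 1)*(x)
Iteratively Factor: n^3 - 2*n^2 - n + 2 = (n - 1)*(n^2 - n - 2) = (n - 2)*(n - 1)*(n + 1)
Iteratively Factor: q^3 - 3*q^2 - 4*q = (q - 4)*(q^2 + q) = q*(q - 4)*(q + 1)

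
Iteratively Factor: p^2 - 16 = (p - 4)*(p + 4)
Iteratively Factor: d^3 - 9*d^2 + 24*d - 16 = (d - 4)*(d^2 - 5*d + 4) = (d - 4)*(d - 1)*(d - 4)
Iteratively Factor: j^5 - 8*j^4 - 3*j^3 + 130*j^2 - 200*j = (j - 5)*(j^4 - 3*j^3 - 18*j^2 + 40*j) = (j - 5)^2*(j^3 + 2*j^2 - 8*j) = (j - 5)^2*(j - 2)*(j^2 + 4*j) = j*(j - 5)^2*(j - 2)*(j + 4)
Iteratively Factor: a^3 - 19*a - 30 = (a - 5)*(a^2 + 5*a + 6) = (a - 5)*(a + 3)*(a + 2)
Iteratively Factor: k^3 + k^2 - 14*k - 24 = (k + 3)*(k^2 - 2*k - 8) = (k + 2)*(k + 3)*(k - 4)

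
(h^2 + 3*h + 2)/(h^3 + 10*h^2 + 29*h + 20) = (h + 2)/(h^2 + 9*h + 20)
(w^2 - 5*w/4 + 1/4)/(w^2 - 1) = (w - 1/4)/(w + 1)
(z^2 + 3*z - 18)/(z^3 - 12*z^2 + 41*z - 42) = (z + 6)/(z^2 - 9*z + 14)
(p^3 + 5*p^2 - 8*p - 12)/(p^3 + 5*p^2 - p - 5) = (p^2 + 4*p - 12)/(p^2 + 4*p - 5)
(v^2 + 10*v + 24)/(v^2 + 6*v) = (v + 4)/v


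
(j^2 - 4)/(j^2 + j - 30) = (j^2 - 4)/(j^2 + j - 30)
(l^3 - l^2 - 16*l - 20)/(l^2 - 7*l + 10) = (l^2 + 4*l + 4)/(l - 2)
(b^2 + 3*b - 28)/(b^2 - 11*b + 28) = (b + 7)/(b - 7)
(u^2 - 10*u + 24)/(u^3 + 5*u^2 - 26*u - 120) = (u^2 - 10*u + 24)/(u^3 + 5*u^2 - 26*u - 120)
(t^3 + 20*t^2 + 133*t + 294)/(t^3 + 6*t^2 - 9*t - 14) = (t^2 + 13*t + 42)/(t^2 - t - 2)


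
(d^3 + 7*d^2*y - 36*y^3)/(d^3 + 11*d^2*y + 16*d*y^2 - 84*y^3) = (d + 3*y)/(d + 7*y)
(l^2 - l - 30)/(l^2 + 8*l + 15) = (l - 6)/(l + 3)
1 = 1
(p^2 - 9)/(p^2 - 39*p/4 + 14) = 4*(p^2 - 9)/(4*p^2 - 39*p + 56)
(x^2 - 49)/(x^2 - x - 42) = (x + 7)/(x + 6)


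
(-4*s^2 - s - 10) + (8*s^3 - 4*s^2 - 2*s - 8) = 8*s^3 - 8*s^2 - 3*s - 18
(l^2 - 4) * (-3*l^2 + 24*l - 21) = -3*l^4 + 24*l^3 - 9*l^2 - 96*l + 84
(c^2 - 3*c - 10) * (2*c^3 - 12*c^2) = 2*c^5 - 18*c^4 + 16*c^3 + 120*c^2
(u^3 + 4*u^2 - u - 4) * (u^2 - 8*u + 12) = u^5 - 4*u^4 - 21*u^3 + 52*u^2 + 20*u - 48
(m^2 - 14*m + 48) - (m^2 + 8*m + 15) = 33 - 22*m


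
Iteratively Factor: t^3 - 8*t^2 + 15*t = (t - 3)*(t^2 - 5*t) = (t - 5)*(t - 3)*(t)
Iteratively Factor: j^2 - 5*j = (j - 5)*(j)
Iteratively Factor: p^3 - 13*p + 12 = (p + 4)*(p^2 - 4*p + 3) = (p - 1)*(p + 4)*(p - 3)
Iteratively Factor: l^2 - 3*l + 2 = (l - 2)*(l - 1)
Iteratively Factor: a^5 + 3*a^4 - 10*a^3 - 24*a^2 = (a)*(a^4 + 3*a^3 - 10*a^2 - 24*a) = a*(a + 2)*(a^3 + a^2 - 12*a) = a*(a - 3)*(a + 2)*(a^2 + 4*a) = a*(a - 3)*(a + 2)*(a + 4)*(a)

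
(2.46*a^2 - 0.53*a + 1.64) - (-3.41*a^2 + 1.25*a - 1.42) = 5.87*a^2 - 1.78*a + 3.06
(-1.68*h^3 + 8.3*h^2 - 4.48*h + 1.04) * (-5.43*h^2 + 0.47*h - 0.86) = 9.1224*h^5 - 45.8586*h^4 + 29.6722*h^3 - 14.8908*h^2 + 4.3416*h - 0.8944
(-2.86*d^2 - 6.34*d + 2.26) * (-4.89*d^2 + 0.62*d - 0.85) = 13.9854*d^4 + 29.2294*d^3 - 12.5512*d^2 + 6.7902*d - 1.921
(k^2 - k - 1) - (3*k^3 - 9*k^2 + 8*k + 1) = -3*k^3 + 10*k^2 - 9*k - 2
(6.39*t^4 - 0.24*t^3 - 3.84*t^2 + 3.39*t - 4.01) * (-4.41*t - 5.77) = -28.1799*t^5 - 35.8119*t^4 + 18.3192*t^3 + 7.2069*t^2 - 1.8762*t + 23.1377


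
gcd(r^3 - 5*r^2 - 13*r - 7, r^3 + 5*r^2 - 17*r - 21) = r + 1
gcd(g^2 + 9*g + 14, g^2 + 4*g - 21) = g + 7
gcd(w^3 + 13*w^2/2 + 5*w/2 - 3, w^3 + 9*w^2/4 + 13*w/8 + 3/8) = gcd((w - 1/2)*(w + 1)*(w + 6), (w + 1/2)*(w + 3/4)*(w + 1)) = w + 1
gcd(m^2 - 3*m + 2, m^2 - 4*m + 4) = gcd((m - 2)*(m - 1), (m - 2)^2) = m - 2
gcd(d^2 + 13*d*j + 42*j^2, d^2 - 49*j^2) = d + 7*j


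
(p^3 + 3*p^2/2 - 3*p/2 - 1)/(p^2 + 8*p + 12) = (2*p^2 - p - 1)/(2*(p + 6))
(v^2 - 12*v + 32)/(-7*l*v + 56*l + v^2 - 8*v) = (v - 4)/(-7*l + v)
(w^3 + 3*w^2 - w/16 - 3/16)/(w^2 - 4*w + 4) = (16*w^3 + 48*w^2 - w - 3)/(16*(w^2 - 4*w + 4))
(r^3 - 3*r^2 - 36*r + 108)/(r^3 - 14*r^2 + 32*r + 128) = (r^3 - 3*r^2 - 36*r + 108)/(r^3 - 14*r^2 + 32*r + 128)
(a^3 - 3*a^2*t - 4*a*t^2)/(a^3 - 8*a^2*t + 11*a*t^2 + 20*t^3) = a/(a - 5*t)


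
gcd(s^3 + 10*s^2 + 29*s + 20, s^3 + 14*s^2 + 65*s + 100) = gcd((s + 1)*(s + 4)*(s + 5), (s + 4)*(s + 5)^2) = s^2 + 9*s + 20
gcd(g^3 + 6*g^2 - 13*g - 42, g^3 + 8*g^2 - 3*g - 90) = g - 3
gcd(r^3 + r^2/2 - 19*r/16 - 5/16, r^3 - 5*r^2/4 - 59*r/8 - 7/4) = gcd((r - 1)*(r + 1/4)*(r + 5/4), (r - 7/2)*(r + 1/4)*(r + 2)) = r + 1/4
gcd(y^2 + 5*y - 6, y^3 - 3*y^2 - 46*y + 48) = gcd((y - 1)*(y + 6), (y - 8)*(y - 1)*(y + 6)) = y^2 + 5*y - 6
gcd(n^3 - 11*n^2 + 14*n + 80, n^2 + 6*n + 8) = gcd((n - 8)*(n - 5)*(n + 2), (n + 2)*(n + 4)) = n + 2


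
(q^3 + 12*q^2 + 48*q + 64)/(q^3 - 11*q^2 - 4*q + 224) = (q^2 + 8*q + 16)/(q^2 - 15*q + 56)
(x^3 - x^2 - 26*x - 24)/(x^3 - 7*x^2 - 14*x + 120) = (x + 1)/(x - 5)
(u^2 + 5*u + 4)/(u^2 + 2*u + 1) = (u + 4)/(u + 1)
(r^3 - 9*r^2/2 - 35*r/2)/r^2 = r - 9/2 - 35/(2*r)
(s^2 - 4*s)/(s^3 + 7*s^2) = (s - 4)/(s*(s + 7))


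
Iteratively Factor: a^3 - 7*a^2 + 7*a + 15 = (a - 5)*(a^2 - 2*a - 3) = (a - 5)*(a - 3)*(a + 1)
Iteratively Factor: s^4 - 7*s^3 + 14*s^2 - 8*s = (s - 1)*(s^3 - 6*s^2 + 8*s) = (s - 4)*(s - 1)*(s^2 - 2*s) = s*(s - 4)*(s - 1)*(s - 2)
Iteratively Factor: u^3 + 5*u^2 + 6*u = (u + 3)*(u^2 + 2*u) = (u + 2)*(u + 3)*(u)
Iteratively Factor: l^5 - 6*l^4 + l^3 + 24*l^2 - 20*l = (l + 2)*(l^4 - 8*l^3 + 17*l^2 - 10*l) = (l - 2)*(l + 2)*(l^3 - 6*l^2 + 5*l) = (l - 2)*(l - 1)*(l + 2)*(l^2 - 5*l) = (l - 5)*(l - 2)*(l - 1)*(l + 2)*(l)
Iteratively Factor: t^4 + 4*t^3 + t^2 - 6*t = (t + 2)*(t^3 + 2*t^2 - 3*t) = t*(t + 2)*(t^2 + 2*t - 3) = t*(t + 2)*(t + 3)*(t - 1)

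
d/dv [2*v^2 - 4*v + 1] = 4*v - 4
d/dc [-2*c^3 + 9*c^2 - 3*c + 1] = -6*c^2 + 18*c - 3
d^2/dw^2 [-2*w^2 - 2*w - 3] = -4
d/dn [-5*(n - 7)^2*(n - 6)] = 5*(19 - 3*n)*(n - 7)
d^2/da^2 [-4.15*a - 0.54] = 0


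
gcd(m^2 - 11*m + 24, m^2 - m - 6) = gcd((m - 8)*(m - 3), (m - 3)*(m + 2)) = m - 3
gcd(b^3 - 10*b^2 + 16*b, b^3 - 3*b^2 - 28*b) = b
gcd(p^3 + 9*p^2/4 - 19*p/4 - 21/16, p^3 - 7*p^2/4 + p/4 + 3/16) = p^2 - 5*p/4 - 3/8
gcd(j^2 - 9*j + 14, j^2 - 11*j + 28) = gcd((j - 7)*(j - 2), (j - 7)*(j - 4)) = j - 7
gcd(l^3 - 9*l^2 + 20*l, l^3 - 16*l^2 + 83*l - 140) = l^2 - 9*l + 20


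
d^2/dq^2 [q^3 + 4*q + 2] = 6*q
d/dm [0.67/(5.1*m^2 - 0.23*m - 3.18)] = (0.1541 - 6.834*m)/(-5.1*m^2 + 0.23*m + 3.18)^2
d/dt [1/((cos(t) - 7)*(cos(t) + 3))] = 2*(cos(t) - 2)*sin(t)/((cos(t) - 7)^2*(cos(t) + 3)^2)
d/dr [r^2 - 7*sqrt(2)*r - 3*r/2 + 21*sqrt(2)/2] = 2*r - 7*sqrt(2) - 3/2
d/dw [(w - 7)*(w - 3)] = 2*w - 10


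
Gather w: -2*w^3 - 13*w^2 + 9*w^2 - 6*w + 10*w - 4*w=-2*w^3 - 4*w^2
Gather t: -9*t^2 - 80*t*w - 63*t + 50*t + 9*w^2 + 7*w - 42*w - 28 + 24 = -9*t^2 + t*(-80*w - 13) + 9*w^2 - 35*w - 4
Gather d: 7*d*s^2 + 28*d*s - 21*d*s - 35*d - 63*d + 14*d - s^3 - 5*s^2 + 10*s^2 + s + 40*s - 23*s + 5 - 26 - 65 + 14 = d*(7*s^2 + 7*s - 84) - s^3 + 5*s^2 + 18*s - 72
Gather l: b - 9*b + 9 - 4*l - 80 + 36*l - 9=-8*b + 32*l - 80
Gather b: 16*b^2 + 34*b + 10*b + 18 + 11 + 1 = 16*b^2 + 44*b + 30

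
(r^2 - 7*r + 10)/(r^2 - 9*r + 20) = (r - 2)/(r - 4)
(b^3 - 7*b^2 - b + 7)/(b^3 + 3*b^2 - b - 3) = (b - 7)/(b + 3)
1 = 1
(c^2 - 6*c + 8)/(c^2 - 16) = (c - 2)/(c + 4)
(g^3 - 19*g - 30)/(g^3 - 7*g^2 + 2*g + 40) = (g + 3)/(g - 4)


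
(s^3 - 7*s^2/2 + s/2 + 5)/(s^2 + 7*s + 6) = (s^2 - 9*s/2 + 5)/(s + 6)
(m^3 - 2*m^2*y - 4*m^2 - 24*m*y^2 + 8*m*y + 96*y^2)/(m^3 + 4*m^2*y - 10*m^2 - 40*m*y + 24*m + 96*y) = (m - 6*y)/(m - 6)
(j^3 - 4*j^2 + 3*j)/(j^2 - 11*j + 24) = j*(j - 1)/(j - 8)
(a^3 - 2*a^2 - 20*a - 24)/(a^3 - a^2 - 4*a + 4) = (a^2 - 4*a - 12)/(a^2 - 3*a + 2)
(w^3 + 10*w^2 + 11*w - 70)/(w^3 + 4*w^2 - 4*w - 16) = (w^2 + 12*w + 35)/(w^2 + 6*w + 8)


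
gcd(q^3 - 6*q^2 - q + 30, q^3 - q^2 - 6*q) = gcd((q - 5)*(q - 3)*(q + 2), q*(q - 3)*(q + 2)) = q^2 - q - 6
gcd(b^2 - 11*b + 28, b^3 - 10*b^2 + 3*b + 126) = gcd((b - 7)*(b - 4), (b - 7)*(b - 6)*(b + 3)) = b - 7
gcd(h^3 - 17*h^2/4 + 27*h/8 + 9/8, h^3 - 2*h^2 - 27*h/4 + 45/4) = h^2 - 9*h/2 + 9/2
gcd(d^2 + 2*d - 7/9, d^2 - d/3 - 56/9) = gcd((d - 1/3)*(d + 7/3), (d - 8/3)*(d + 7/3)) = d + 7/3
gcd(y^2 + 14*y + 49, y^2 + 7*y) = y + 7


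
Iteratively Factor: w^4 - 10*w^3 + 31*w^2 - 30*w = (w)*(w^3 - 10*w^2 + 31*w - 30) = w*(w - 3)*(w^2 - 7*w + 10) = w*(w - 3)*(w - 2)*(w - 5)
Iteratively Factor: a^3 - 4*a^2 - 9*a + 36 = (a - 3)*(a^2 - a - 12) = (a - 4)*(a - 3)*(a + 3)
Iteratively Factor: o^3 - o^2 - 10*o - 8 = (o - 4)*(o^2 + 3*o + 2) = (o - 4)*(o + 2)*(o + 1)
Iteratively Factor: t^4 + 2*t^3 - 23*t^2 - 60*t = (t)*(t^3 + 2*t^2 - 23*t - 60) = t*(t + 3)*(t^2 - t - 20) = t*(t - 5)*(t + 3)*(t + 4)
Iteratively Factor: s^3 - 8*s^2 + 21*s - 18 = (s - 3)*(s^2 - 5*s + 6) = (s - 3)*(s - 2)*(s - 3)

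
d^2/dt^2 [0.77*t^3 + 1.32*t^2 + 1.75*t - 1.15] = 4.62*t + 2.64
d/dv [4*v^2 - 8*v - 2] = 8*v - 8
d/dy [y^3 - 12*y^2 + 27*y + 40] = 3*y^2 - 24*y + 27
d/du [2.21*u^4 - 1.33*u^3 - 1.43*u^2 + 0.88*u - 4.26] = 8.84*u^3 - 3.99*u^2 - 2.86*u + 0.88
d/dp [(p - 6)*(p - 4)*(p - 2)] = 3*p^2 - 24*p + 44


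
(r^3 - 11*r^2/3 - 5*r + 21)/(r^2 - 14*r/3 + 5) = (3*r^2 - 2*r - 21)/(3*r - 5)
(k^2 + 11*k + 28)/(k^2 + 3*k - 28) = (k + 4)/(k - 4)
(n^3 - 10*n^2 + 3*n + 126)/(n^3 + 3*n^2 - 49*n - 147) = (n - 6)/(n + 7)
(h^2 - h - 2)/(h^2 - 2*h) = (h + 1)/h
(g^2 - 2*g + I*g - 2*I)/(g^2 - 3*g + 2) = (g + I)/(g - 1)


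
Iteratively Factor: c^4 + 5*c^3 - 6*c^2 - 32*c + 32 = (c - 1)*(c^3 + 6*c^2 - 32) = (c - 1)*(c + 4)*(c^2 + 2*c - 8) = (c - 1)*(c + 4)^2*(c - 2)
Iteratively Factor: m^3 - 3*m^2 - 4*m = (m + 1)*(m^2 - 4*m) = m*(m + 1)*(m - 4)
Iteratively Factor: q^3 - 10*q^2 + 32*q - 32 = (q - 2)*(q^2 - 8*q + 16) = (q - 4)*(q - 2)*(q - 4)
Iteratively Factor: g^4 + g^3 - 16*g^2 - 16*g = (g)*(g^3 + g^2 - 16*g - 16) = g*(g + 1)*(g^2 - 16) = g*(g - 4)*(g + 1)*(g + 4)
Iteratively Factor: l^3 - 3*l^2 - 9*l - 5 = (l + 1)*(l^2 - 4*l - 5) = (l - 5)*(l + 1)*(l + 1)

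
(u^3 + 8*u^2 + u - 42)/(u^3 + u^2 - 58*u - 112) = (u^2 + u - 6)/(u^2 - 6*u - 16)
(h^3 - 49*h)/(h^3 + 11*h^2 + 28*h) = (h - 7)/(h + 4)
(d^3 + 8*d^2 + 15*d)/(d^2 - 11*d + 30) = d*(d^2 + 8*d + 15)/(d^2 - 11*d + 30)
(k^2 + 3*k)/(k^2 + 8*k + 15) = k/(k + 5)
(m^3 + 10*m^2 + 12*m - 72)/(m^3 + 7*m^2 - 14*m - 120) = (m^2 + 4*m - 12)/(m^2 + m - 20)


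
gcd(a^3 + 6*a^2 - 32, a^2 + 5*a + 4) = a + 4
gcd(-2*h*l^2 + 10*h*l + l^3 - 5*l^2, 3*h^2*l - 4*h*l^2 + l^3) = l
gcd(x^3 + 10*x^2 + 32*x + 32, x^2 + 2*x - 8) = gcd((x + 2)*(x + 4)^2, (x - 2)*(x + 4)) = x + 4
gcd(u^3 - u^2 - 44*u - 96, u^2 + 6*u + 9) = u + 3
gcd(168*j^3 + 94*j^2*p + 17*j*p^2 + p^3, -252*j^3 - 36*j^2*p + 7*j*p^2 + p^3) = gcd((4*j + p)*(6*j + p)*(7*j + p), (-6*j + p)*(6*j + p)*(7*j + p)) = 42*j^2 + 13*j*p + p^2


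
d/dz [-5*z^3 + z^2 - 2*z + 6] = -15*z^2 + 2*z - 2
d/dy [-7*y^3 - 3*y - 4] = -21*y^2 - 3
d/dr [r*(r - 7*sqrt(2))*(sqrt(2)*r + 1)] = 3*sqrt(2)*r^2 - 26*r - 7*sqrt(2)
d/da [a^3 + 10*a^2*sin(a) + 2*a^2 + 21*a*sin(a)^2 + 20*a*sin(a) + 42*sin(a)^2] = 10*a^2*cos(a) + 3*a^2 + 21*a*sin(2*a) + 20*sqrt(2)*a*sin(a + pi/4) + 4*a + 20*sin(a) + 42*sin(2*a) - 21*cos(2*a)/2 + 21/2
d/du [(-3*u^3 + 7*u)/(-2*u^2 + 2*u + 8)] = (-u*(2*u - 1)*(3*u^2 - 7) + (7 - 9*u^2)*(-u^2 + u + 4))/(2*(-u^2 + u + 4)^2)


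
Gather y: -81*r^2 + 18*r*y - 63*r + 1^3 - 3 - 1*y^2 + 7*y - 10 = -81*r^2 - 63*r - y^2 + y*(18*r + 7) - 12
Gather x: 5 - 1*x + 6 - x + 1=12 - 2*x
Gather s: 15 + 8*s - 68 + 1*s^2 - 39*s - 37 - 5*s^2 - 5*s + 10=-4*s^2 - 36*s - 80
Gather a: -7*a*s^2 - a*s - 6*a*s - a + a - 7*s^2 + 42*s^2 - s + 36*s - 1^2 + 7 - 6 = a*(-7*s^2 - 7*s) + 35*s^2 + 35*s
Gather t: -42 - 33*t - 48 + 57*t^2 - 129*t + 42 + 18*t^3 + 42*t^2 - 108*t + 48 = 18*t^3 + 99*t^2 - 270*t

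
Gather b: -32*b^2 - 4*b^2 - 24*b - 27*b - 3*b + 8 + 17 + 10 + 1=-36*b^2 - 54*b + 36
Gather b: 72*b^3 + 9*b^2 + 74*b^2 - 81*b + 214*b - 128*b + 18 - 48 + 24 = 72*b^3 + 83*b^2 + 5*b - 6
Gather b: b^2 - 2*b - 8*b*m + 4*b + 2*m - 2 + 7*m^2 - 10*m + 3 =b^2 + b*(2 - 8*m) + 7*m^2 - 8*m + 1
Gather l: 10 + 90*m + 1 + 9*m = 99*m + 11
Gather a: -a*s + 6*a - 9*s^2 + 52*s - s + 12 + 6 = a*(6 - s) - 9*s^2 + 51*s + 18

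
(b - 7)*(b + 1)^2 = b^3 - 5*b^2 - 13*b - 7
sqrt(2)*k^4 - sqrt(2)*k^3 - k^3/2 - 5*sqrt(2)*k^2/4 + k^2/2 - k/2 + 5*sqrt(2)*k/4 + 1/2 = (k - 1)*(k - sqrt(2))*(k + sqrt(2)/2)*(sqrt(2)*k + 1/2)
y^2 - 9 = (y - 3)*(y + 3)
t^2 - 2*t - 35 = (t - 7)*(t + 5)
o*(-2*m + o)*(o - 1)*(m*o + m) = -2*m^2*o^3 + 2*m^2*o + m*o^4 - m*o^2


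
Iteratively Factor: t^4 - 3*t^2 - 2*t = (t + 1)*(t^3 - t^2 - 2*t) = (t + 1)^2*(t^2 - 2*t) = t*(t + 1)^2*(t - 2)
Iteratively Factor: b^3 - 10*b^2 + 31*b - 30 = (b - 3)*(b^2 - 7*b + 10) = (b - 3)*(b - 2)*(b - 5)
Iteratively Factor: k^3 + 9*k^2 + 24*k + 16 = (k + 4)*(k^2 + 5*k + 4) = (k + 1)*(k + 4)*(k + 4)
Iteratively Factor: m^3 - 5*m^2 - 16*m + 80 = (m - 4)*(m^2 - m - 20) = (m - 5)*(m - 4)*(m + 4)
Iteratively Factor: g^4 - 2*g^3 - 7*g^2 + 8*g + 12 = (g - 2)*(g^3 - 7*g - 6) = (g - 2)*(g + 2)*(g^2 - 2*g - 3) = (g - 3)*(g - 2)*(g + 2)*(g + 1)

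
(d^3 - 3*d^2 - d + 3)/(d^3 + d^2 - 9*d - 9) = (d - 1)/(d + 3)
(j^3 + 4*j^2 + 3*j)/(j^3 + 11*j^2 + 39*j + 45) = j*(j + 1)/(j^2 + 8*j + 15)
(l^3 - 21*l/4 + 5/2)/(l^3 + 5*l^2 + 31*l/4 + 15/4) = (2*l^2 - 5*l + 2)/(2*l^2 + 5*l + 3)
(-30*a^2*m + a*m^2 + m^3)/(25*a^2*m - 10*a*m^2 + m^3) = (-6*a - m)/(5*a - m)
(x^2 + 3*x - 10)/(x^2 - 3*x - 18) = (-x^2 - 3*x + 10)/(-x^2 + 3*x + 18)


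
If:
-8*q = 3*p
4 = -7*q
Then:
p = 32/21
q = -4/7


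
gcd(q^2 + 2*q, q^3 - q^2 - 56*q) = q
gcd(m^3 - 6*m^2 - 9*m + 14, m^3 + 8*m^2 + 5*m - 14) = m^2 + m - 2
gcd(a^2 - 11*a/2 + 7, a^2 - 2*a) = a - 2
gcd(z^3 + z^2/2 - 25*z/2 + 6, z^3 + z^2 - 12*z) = z^2 + z - 12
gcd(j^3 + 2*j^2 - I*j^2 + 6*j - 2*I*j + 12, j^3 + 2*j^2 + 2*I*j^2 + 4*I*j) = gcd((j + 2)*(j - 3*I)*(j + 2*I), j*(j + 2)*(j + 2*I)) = j^2 + j*(2 + 2*I) + 4*I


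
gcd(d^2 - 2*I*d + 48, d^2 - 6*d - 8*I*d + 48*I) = d - 8*I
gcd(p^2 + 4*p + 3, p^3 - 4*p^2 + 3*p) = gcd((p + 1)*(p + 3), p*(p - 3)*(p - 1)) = 1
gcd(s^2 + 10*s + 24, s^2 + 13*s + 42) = s + 6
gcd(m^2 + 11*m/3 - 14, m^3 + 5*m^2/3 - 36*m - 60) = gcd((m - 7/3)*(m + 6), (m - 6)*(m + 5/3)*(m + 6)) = m + 6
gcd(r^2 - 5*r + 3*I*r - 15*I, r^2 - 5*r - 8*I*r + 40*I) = r - 5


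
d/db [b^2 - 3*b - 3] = 2*b - 3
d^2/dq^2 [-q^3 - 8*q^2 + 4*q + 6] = -6*q - 16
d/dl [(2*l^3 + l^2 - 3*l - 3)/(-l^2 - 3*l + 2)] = (-2*l^4 - 12*l^3 + 6*l^2 - 2*l - 15)/(l^4 + 6*l^3 + 5*l^2 - 12*l + 4)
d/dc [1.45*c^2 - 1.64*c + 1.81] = 2.9*c - 1.64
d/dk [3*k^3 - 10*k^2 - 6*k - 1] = 9*k^2 - 20*k - 6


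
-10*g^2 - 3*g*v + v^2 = (-5*g + v)*(2*g + v)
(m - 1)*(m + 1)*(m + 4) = m^3 + 4*m^2 - m - 4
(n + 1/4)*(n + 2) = n^2 + 9*n/4 + 1/2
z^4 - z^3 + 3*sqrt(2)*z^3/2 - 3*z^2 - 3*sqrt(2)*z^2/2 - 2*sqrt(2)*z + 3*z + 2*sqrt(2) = (z - 1)*(z - sqrt(2))*(z + sqrt(2)/2)*(z + 2*sqrt(2))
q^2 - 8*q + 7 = (q - 7)*(q - 1)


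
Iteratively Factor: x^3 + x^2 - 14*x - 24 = (x - 4)*(x^2 + 5*x + 6) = (x - 4)*(x + 3)*(x + 2)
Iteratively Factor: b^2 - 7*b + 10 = (b - 2)*(b - 5)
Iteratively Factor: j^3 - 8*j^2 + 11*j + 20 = (j + 1)*(j^2 - 9*j + 20) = (j - 4)*(j + 1)*(j - 5)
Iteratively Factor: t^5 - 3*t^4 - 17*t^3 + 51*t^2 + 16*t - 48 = (t - 1)*(t^4 - 2*t^3 - 19*t^2 + 32*t + 48) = (t - 1)*(t + 1)*(t^3 - 3*t^2 - 16*t + 48) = (t - 1)*(t + 1)*(t + 4)*(t^2 - 7*t + 12) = (t - 3)*(t - 1)*(t + 1)*(t + 4)*(t - 4)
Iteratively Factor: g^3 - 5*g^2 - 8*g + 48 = (g + 3)*(g^2 - 8*g + 16) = (g - 4)*(g + 3)*(g - 4)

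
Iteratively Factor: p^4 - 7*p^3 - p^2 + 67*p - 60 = (p - 4)*(p^3 - 3*p^2 - 13*p + 15) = (p - 5)*(p - 4)*(p^2 + 2*p - 3) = (p - 5)*(p - 4)*(p - 1)*(p + 3)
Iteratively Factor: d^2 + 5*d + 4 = (d + 1)*(d + 4)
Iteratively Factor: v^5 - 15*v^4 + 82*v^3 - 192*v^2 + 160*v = (v)*(v^4 - 15*v^3 + 82*v^2 - 192*v + 160) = v*(v - 5)*(v^3 - 10*v^2 + 32*v - 32) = v*(v - 5)*(v - 4)*(v^2 - 6*v + 8) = v*(v - 5)*(v - 4)^2*(v - 2)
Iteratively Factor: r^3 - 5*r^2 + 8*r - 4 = (r - 2)*(r^2 - 3*r + 2) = (r - 2)^2*(r - 1)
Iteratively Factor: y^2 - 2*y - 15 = (y - 5)*(y + 3)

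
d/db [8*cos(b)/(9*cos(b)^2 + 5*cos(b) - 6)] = 24*(3*cos(b)^2 + 2)*sin(b)/(-9*sin(b)^2 + 5*cos(b) + 3)^2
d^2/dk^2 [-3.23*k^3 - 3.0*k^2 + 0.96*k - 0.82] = -19.38*k - 6.0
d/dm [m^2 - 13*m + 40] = 2*m - 13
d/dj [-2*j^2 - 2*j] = -4*j - 2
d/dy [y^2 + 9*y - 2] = 2*y + 9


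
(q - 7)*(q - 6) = q^2 - 13*q + 42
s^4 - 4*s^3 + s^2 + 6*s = s*(s - 3)*(s - 2)*(s + 1)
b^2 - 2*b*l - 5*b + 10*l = (b - 5)*(b - 2*l)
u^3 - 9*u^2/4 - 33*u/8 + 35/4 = (u - 5/2)*(u - 7/4)*(u + 2)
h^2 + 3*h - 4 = (h - 1)*(h + 4)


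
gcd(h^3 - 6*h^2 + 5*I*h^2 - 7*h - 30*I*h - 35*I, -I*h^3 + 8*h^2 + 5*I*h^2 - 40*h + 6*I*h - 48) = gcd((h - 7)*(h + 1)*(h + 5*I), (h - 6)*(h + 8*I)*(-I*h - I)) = h + 1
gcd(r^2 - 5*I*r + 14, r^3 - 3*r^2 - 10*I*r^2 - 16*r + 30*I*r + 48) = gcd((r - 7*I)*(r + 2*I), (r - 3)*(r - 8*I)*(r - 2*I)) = 1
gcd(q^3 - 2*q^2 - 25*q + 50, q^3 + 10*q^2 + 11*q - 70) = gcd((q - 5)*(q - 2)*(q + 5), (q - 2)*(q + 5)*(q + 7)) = q^2 + 3*q - 10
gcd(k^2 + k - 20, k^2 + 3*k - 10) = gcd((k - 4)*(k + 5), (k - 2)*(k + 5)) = k + 5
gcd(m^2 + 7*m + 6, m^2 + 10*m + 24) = m + 6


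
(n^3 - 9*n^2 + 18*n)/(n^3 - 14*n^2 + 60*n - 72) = n*(n - 3)/(n^2 - 8*n + 12)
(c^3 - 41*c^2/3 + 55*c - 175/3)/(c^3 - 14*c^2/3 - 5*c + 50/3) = (c - 7)/(c + 2)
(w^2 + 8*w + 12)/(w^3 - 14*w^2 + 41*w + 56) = (w^2 + 8*w + 12)/(w^3 - 14*w^2 + 41*w + 56)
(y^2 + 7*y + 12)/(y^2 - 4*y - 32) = (y + 3)/(y - 8)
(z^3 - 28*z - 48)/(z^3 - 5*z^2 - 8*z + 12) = (z + 4)/(z - 1)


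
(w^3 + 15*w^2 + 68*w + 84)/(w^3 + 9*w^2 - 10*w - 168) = (w + 2)/(w - 4)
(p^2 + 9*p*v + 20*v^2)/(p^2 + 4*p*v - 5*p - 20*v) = (p + 5*v)/(p - 5)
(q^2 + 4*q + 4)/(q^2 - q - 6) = (q + 2)/(q - 3)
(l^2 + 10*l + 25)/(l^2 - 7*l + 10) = (l^2 + 10*l + 25)/(l^2 - 7*l + 10)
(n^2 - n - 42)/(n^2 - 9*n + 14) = (n + 6)/(n - 2)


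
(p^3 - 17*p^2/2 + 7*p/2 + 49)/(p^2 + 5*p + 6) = (2*p^2 - 21*p + 49)/(2*(p + 3))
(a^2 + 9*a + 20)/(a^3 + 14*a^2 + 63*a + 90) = (a + 4)/(a^2 + 9*a + 18)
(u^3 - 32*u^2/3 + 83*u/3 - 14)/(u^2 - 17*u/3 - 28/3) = (3*u^2 - 11*u + 6)/(3*u + 4)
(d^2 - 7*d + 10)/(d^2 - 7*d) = (d^2 - 7*d + 10)/(d*(d - 7))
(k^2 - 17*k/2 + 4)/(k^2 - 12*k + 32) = (k - 1/2)/(k - 4)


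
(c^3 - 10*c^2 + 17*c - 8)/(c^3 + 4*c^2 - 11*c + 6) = (c - 8)/(c + 6)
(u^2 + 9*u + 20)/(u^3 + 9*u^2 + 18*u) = (u^2 + 9*u + 20)/(u*(u^2 + 9*u + 18))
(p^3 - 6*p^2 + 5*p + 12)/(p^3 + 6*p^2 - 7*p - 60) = (p^2 - 3*p - 4)/(p^2 + 9*p + 20)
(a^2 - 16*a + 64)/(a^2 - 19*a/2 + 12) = 2*(a - 8)/(2*a - 3)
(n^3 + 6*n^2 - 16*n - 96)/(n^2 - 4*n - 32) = (n^2 + 2*n - 24)/(n - 8)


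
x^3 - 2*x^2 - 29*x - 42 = (x - 7)*(x + 2)*(x + 3)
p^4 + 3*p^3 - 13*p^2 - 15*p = p*(p - 3)*(p + 1)*(p + 5)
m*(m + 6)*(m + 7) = m^3 + 13*m^2 + 42*m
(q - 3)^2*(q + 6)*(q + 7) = q^4 + 7*q^3 - 27*q^2 - 135*q + 378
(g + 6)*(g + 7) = g^2 + 13*g + 42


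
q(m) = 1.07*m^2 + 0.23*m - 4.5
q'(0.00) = 0.23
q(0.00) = -4.50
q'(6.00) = 13.07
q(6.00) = 35.40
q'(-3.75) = -7.80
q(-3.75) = 9.68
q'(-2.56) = -5.25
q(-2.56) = 1.92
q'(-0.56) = -0.97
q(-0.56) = -4.29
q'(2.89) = 6.41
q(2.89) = 5.10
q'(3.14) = 6.95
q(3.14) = 6.77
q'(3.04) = 6.74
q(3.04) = 6.09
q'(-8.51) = -17.98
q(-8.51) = 71.03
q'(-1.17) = -2.27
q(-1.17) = -3.30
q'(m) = 2.14*m + 0.23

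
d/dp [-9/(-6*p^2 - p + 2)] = 9*(-12*p - 1)/(6*p^2 + p - 2)^2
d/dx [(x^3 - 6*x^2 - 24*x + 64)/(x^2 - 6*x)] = (x^4 - 12*x^3 + 60*x^2 - 128*x + 384)/(x^2*(x^2 - 12*x + 36))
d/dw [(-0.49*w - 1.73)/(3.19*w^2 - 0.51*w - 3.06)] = (1.5631*w^2 + 11.0374*w + 0.6171)/(10.1761*w^4 - 3.2538*w^3 - 19.2627*w^2 + 3.1212*w + 9.3636)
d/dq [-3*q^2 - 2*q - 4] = -6*q - 2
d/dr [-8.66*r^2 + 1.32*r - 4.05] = 1.32 - 17.32*r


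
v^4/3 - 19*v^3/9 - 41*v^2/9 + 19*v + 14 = (v/3 + 1)*(v - 7)*(v - 3)*(v + 2/3)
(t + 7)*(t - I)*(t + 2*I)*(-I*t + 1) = -I*t^4 + 2*t^3 - 7*I*t^3 + 14*t^2 - I*t^2 + 2*t - 7*I*t + 14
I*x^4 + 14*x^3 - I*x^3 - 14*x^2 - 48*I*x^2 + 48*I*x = x*(x - 8*I)*(x - 6*I)*(I*x - I)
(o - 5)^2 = o^2 - 10*o + 25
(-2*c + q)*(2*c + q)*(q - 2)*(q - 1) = -4*c^2*q^2 + 12*c^2*q - 8*c^2 + q^4 - 3*q^3 + 2*q^2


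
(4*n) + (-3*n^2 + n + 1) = -3*n^2 + 5*n + 1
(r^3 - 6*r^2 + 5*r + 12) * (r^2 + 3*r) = r^5 - 3*r^4 - 13*r^3 + 27*r^2 + 36*r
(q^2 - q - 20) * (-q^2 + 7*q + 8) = -q^4 + 8*q^3 + 21*q^2 - 148*q - 160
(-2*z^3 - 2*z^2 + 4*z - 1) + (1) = -2*z^3 - 2*z^2 + 4*z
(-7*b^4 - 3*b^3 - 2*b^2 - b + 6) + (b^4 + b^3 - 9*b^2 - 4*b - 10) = -6*b^4 - 2*b^3 - 11*b^2 - 5*b - 4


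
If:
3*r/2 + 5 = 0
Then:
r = -10/3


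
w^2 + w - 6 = (w - 2)*(w + 3)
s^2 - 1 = (s - 1)*(s + 1)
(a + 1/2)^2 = a^2 + a + 1/4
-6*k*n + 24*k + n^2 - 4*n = (-6*k + n)*(n - 4)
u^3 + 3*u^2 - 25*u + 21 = (u - 3)*(u - 1)*(u + 7)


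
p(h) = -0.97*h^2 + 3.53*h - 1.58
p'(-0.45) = 4.40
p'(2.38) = -1.09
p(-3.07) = -21.56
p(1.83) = 1.63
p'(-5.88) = 14.94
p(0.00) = -1.58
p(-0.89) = -5.49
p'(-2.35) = 8.09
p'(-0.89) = 5.26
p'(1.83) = -0.02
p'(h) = 3.53 - 1.94*h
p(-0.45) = -3.36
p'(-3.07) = 9.49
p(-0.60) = -4.05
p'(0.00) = 3.53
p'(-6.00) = 15.17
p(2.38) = 1.33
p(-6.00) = -57.68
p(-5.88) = -55.87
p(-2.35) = -15.23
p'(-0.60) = 4.69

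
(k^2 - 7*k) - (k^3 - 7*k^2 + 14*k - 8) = -k^3 + 8*k^2 - 21*k + 8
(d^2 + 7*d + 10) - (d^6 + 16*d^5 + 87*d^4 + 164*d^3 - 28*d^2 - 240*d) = -d^6 - 16*d^5 - 87*d^4 - 164*d^3 + 29*d^2 + 247*d + 10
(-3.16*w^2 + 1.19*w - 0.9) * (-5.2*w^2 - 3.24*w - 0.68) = 16.432*w^4 + 4.0504*w^3 + 2.9732*w^2 + 2.1068*w + 0.612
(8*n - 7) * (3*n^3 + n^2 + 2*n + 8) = 24*n^4 - 13*n^3 + 9*n^2 + 50*n - 56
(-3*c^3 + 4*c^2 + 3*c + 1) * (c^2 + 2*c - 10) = -3*c^5 - 2*c^4 + 41*c^3 - 33*c^2 - 28*c - 10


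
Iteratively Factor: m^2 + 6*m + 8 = (m + 2)*(m + 4)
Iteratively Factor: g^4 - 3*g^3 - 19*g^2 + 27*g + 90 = (g + 2)*(g^3 - 5*g^2 - 9*g + 45) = (g - 3)*(g + 2)*(g^2 - 2*g - 15) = (g - 5)*(g - 3)*(g + 2)*(g + 3)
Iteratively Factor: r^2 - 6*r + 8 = (r - 4)*(r - 2)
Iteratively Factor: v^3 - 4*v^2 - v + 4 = (v + 1)*(v^2 - 5*v + 4) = (v - 1)*(v + 1)*(v - 4)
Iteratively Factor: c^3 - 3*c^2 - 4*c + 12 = (c - 2)*(c^2 - c - 6) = (c - 2)*(c + 2)*(c - 3)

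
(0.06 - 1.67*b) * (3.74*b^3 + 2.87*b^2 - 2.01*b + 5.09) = -6.2458*b^4 - 4.5685*b^3 + 3.5289*b^2 - 8.6209*b + 0.3054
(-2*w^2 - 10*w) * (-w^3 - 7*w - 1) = 2*w^5 + 10*w^4 + 14*w^3 + 72*w^2 + 10*w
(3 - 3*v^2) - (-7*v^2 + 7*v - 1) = 4*v^2 - 7*v + 4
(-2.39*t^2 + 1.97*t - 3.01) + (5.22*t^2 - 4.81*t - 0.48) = 2.83*t^2 - 2.84*t - 3.49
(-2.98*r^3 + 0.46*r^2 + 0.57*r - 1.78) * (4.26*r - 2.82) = -12.6948*r^4 + 10.3632*r^3 + 1.131*r^2 - 9.1902*r + 5.0196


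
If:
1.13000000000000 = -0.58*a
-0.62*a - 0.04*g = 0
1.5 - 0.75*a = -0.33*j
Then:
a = -1.95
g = 30.20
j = -8.97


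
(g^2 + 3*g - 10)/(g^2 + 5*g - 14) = (g + 5)/(g + 7)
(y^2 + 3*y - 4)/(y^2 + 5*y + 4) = (y - 1)/(y + 1)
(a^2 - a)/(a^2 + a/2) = 2*(a - 1)/(2*a + 1)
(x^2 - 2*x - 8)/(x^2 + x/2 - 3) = 2*(x - 4)/(2*x - 3)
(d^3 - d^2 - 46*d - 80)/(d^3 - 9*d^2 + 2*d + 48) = (d + 5)/(d - 3)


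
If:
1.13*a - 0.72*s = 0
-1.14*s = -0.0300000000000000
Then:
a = 0.02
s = 0.03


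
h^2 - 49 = (h - 7)*(h + 7)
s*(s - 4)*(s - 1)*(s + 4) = s^4 - s^3 - 16*s^2 + 16*s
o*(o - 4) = o^2 - 4*o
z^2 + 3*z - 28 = (z - 4)*(z + 7)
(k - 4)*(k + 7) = k^2 + 3*k - 28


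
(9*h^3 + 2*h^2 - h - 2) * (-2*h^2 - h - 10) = -18*h^5 - 13*h^4 - 90*h^3 - 15*h^2 + 12*h + 20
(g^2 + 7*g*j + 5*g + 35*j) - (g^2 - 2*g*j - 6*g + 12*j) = 9*g*j + 11*g + 23*j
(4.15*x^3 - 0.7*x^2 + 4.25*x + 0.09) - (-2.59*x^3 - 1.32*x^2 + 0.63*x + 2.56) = 6.74*x^3 + 0.62*x^2 + 3.62*x - 2.47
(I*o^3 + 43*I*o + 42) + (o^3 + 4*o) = o^3 + I*o^3 + 4*o + 43*I*o + 42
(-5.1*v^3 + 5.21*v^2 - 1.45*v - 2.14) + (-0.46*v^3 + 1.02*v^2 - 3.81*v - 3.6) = -5.56*v^3 + 6.23*v^2 - 5.26*v - 5.74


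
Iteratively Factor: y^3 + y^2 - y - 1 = (y - 1)*(y^2 + 2*y + 1) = (y - 1)*(y + 1)*(y + 1)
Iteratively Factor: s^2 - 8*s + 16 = (s - 4)*(s - 4)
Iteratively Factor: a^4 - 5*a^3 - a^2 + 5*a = (a)*(a^3 - 5*a^2 - a + 5) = a*(a - 5)*(a^2 - 1) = a*(a - 5)*(a - 1)*(a + 1)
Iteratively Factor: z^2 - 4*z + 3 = (z - 3)*(z - 1)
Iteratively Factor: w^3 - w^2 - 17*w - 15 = (w + 1)*(w^2 - 2*w - 15) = (w + 1)*(w + 3)*(w - 5)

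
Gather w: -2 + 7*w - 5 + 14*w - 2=21*w - 9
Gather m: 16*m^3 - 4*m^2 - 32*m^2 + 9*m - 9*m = 16*m^3 - 36*m^2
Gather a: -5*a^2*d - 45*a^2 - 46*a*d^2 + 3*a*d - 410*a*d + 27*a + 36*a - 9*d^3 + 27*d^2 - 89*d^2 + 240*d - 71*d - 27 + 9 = a^2*(-5*d - 45) + a*(-46*d^2 - 407*d + 63) - 9*d^3 - 62*d^2 + 169*d - 18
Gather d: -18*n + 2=2 - 18*n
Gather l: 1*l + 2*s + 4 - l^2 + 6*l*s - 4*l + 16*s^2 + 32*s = -l^2 + l*(6*s - 3) + 16*s^2 + 34*s + 4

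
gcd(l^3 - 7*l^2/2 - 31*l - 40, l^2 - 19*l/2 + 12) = l - 8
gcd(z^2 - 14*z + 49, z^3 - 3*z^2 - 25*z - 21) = z - 7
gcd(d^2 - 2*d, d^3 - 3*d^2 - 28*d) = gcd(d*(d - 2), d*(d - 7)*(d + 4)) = d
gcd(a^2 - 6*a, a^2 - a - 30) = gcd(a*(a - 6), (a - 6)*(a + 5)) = a - 6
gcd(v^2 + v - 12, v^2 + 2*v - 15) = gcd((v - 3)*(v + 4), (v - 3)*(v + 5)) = v - 3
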